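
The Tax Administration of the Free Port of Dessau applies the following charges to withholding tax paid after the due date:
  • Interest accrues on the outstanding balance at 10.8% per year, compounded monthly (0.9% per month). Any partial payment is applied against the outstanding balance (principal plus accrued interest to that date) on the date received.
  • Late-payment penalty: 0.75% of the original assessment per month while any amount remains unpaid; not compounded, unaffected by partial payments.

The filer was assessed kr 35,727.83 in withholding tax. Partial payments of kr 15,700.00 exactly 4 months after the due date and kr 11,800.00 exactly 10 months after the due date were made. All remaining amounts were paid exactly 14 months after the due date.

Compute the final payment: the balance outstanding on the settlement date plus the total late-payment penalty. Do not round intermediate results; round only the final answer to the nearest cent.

Balance at month 4: kr 35,727.8300 × (1 + 0.009)^4 = kr 37,031.5000…
After kr 15,700.00 payment: kr 37,031.5000… − kr 15,700.00 = kr 21,331.5000…
Balance at month 10: kr 21,331.5000… × (1 + 0.009)^6 = kr 22,509.6319…
After kr 11,800.00 payment: kr 22,509.6319… − kr 11,800.00 = kr 10,709.6319…
Balance at month 14: kr 10,709.6319… × (1 + 0.009)^4 = kr 11,100.4148…
Penalty: 14 × 0.75% × kr 35,727.83 = kr 3,751.42…
Final settlement = outstanding balance + penalty = kr 11,100.4148… + kr 3,751.42… = kr 14,851.84

kr 14,851.84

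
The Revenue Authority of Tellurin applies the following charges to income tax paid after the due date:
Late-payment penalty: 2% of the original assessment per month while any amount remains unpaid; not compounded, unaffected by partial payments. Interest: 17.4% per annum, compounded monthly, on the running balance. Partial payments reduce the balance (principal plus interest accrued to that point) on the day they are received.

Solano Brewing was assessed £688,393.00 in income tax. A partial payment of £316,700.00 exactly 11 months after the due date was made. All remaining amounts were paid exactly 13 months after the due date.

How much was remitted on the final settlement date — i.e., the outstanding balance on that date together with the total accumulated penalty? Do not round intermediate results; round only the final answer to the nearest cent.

£683,098.23

Monthly rate = 17.4% ÷ 12 = 1.45%
Balance at month 11: £688,393.0000 × (1 + 0.0145)^11 = £806,508.6145…
After £316,700.00 payment: £806,508.6145… − £316,700.00 = £489,808.6145…
Balance at month 13: £489,808.6145… × (1 + 0.0145)^2 = £504,116.0466…
Penalty: 13 × 2% × £688,393.00 = £178,982.18
Final settlement = outstanding balance + penalty = £504,116.0466… + £178,982.18 = £683,098.23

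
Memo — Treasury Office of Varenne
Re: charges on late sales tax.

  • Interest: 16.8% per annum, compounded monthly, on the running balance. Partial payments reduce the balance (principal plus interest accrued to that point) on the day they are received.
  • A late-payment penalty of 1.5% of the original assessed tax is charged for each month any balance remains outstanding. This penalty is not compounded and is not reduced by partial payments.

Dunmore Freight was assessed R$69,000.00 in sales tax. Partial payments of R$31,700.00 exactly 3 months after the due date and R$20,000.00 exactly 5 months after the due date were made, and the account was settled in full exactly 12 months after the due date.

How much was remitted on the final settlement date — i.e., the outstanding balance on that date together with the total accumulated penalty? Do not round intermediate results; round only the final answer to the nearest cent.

R$35,977.97

Monthly rate = 16.8% ÷ 12 = 1.4%
Balance at month 3: R$69,000.0000 × (1 + 0.014)^3 = R$71,938.7613…
After R$31,700.00 payment: R$71,938.7613… − R$31,700.00 = R$40,238.7613…
Balance at month 5: R$40,238.7613… × (1 + 0.014)^2 = R$41,373.3335…
After R$20,000.00 payment: R$41,373.3335… − R$20,000.00 = R$21,373.3335…
Balance at month 12: R$21,373.3335… × (1 + 0.014)^7 = R$23,557.9744…
Penalty: 12 × 1.5% × R$69,000.00 = R$12,420.00
Final settlement = outstanding balance + penalty = R$23,557.9744… + R$12,420.00 = R$35,977.97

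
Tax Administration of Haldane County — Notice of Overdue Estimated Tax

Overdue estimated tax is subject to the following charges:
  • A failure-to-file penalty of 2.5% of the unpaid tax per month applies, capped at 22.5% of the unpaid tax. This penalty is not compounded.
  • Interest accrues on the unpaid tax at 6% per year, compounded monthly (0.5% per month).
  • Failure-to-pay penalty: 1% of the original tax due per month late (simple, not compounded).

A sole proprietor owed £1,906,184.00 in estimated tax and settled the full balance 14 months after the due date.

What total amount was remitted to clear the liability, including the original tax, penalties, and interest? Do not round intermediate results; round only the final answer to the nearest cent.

£2,739,798.54

Failure-to-file: 14 × 2.5% × £1,906,184.00 = £667,164.40, capped at 22.5% × £1,906,184.00 = £428,891.40
Failure-to-pay penalty = 1% × £1,906,184.00 × 14 mo = £266,865.76
Interest: £1,906,184.00 × ((1 + 0.005)^14 − 1) = £1,906,184.00 × 0.0723211… = £137,857.3845…
Total = £1,906,184.00 + £695,757.1600 + £137,857.3845… = £2,739,798.54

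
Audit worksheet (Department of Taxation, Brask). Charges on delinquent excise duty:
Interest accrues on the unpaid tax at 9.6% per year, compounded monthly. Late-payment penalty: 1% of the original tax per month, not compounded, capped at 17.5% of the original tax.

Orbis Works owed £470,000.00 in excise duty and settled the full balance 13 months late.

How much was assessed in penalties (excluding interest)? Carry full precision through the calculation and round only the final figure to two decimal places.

£61,100.00

Penalty: 13 × 1% × £470,000.00 = £61,100.00 (below the 17.5% cap of £82,250.00)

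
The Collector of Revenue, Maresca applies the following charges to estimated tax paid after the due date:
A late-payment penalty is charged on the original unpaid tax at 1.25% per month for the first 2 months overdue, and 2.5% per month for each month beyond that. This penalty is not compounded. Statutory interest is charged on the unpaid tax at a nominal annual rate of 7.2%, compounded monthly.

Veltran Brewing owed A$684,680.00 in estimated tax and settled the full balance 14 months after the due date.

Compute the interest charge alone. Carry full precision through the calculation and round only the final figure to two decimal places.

Interest (7.2%/yr ÷ 12 = 0.6%/month): A$684,680.00 × ((1 + 0.006)^14 − 1) = A$59,810.8629…

A$59,810.86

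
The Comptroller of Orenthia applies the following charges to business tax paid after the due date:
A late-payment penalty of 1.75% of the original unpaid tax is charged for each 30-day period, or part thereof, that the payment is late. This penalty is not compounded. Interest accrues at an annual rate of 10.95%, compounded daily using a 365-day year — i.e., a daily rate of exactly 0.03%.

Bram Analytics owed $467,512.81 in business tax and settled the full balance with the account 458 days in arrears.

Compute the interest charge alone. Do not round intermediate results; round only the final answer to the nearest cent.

Interest: $467,512.81 × ((1 + 0.0003)^458 − 1) = $467,512.81 × 0.14726333… = $68,847.4937…

$68,847.49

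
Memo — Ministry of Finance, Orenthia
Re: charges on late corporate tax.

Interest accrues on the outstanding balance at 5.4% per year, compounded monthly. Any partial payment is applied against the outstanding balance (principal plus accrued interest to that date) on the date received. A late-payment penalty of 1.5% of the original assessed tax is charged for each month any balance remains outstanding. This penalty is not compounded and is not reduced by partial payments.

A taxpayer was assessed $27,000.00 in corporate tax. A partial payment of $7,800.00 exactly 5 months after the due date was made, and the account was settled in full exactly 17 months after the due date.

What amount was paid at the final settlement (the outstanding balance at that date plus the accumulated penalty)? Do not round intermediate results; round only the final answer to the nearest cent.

Monthly rate = 5.4% ÷ 12 = 0.45%
Balance at month 5: $27,000.0000 × (1 + 0.0045)^5 = $27,612.9922…
After $7,800.00 payment: $27,612.9922… − $7,800.00 = $19,812.9922…
Balance at month 17: $19,812.9922… × (1 + 0.0045)^12 = $20,909.7751…
Penalty: 17 × 1.5% × $27,000.00 = $6,885.00
Final settlement = outstanding balance + penalty = $20,909.7751… + $6,885.00 = $27,794.78

$27,794.78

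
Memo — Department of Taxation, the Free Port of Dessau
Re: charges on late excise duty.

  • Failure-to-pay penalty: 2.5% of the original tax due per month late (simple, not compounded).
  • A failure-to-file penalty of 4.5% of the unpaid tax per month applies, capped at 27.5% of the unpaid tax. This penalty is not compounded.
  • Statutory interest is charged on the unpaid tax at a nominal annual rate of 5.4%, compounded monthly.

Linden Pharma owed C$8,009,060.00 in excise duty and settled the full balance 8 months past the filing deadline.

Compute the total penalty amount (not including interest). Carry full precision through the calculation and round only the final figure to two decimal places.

C$3,804,303.50

Failure-to-file: 8 × 4.5% × C$8,009,060.00 = C$2,883,261.60, capped at 27.5% × C$8,009,060.00 = C$2,202,491.50
Failure-to-pay penalty: 8 × 2.5% × C$8,009,060.00 = C$1,601,812.00
Total penalty = C$2,202,491.50 + C$1,601,812.00 = C$3,804,303.50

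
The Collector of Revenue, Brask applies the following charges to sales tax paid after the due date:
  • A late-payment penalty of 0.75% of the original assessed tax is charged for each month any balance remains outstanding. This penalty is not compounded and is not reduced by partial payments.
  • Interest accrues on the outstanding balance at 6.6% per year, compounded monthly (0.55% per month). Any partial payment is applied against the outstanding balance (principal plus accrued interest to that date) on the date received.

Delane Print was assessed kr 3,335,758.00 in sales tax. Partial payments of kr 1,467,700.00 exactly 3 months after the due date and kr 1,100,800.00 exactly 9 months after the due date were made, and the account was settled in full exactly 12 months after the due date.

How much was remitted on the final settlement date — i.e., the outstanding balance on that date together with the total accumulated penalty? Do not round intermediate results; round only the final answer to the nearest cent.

Balance at month 3: kr 3,335,758.0000 × (1 + 0.0055)^3 = kr 3,391,101.2820…
After kr 1,467,700.00 payment: kr 3,391,101.2820… − kr 1,467,700.00 = kr 1,923,401.2820…
Balance at month 9: kr 1,923,401.2820… × (1 + 0.0055)^6 = kr 1,987,752.6942…
After kr 1,100,800.00 payment: kr 1,987,752.6942… − kr 1,100,800.00 = kr 886,952.6942…
Balance at month 12: kr 886,952.6942… × (1 + 0.0055)^3 = kr 901,668.0522…
Penalty: 12 × 0.75% × kr 3,335,758.00 = kr 300,218.22
Final settlement = outstanding balance + penalty = kr 901,668.0522… + kr 300,218.22 = kr 1,201,886.27

kr 1,201,886.27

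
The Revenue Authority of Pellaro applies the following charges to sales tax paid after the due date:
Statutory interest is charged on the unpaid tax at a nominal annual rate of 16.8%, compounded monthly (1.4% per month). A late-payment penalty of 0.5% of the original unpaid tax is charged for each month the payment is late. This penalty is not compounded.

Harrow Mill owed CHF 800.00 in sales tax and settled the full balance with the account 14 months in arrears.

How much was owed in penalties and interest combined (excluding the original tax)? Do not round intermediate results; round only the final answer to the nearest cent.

CHF 227.90

Late-payment penalty: 14 × 0.5% × CHF 800.00 = CHF 56.00
Interest: CHF 800.00 × ((1 + 0.014)^14 − 1) = CHF 800.00 × 0.2148744… = CHF 171.8995…
Penalties + interest = CHF 56.0000 + CHF 171.8995… = CHF 227.90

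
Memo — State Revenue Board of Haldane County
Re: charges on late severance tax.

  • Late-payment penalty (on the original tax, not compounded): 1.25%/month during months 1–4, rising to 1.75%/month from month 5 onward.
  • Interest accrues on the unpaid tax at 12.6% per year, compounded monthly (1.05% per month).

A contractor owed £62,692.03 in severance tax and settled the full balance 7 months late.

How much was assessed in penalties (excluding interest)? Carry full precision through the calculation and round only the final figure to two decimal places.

£6,425.93

Penalty, months 1–4: 4 × 1.25% × £62,692.03 = £3,134.60…
Penalty, months 5–7: 3 × 1.75% × £62,692.03 = £3,291.33…
Total penalty = £3,134.60… + £3,291.33… = £6,425.93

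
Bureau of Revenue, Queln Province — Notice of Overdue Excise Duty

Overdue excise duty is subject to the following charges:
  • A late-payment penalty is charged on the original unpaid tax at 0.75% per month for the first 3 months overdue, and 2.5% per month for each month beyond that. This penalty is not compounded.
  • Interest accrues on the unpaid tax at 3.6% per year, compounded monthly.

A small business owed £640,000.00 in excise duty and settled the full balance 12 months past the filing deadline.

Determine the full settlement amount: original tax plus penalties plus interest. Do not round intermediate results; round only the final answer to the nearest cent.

Penalty, months 1–3: 3 × 0.75% × £640,000.00 = £14,400.00
Penalty, months 4–12: 9 × 2.5% × £640,000.00 = £144,000.00
Interest (3.6%/yr ÷ 12 = 0.3%/month): £640,000.00 × ((1 + 0.003)^12 − 1) = £23,423.9874…
Total = £640,000.00 + £158,400.0000 + £23,423.9874… = £821,823.99

£821,823.99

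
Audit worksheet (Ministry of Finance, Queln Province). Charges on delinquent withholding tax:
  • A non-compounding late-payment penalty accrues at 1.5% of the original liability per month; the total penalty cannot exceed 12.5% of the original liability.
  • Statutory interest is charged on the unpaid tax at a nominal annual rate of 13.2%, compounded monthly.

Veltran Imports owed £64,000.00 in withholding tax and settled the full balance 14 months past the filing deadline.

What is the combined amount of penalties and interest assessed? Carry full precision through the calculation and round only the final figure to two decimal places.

Penalty (uncapped): 14 × 1.5% × £64,000.00 = £13,440.00; cap = 12.5% × £64,000.00 = £8,000.00 → penalty = £8,000.00
Interest (13.2%/yr ÷ 12 = 1.1%/month): £64,000.00 × ((1 + 0.011)^14 − 1) = £10,592.6699…
Penalties + interest = £8,000.0000 + £10,592.6699… = £18,592.67

£18,592.67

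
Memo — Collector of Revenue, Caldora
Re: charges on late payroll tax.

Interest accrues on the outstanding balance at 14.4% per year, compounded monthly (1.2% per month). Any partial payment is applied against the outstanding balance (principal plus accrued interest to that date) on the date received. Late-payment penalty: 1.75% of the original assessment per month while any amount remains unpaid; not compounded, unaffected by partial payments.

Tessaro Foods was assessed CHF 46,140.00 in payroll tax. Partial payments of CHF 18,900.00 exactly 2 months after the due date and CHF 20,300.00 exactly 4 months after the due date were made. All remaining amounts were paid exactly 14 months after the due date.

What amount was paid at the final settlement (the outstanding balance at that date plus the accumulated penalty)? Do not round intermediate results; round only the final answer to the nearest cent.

CHF 21,149.99

Balance at month 2: CHF 46,140.0000 × (1 + 0.012)^2 = CHF 47,254.0042…
After CHF 18,900.00 payment: CHF 47,254.0042… − CHF 18,900.00 = CHF 28,354.0042…
Balance at month 4: CHF 28,354.0042… × (1 + 0.012)^2 = CHF 29,038.5832…
After CHF 20,300.00 payment: CHF 29,038.5832… − CHF 20,300.00 = CHF 8,738.5832…
Balance at month 14: CHF 8,738.5832… × (1 + 0.012)^10 = CHF 9,845.6899…
Penalty: 14 × 1.75% × CHF 46,140.00 = CHF 11,304.30
Final settlement = outstanding balance + penalty = CHF 9,845.6899… + CHF 11,304.30 = CHF 21,149.99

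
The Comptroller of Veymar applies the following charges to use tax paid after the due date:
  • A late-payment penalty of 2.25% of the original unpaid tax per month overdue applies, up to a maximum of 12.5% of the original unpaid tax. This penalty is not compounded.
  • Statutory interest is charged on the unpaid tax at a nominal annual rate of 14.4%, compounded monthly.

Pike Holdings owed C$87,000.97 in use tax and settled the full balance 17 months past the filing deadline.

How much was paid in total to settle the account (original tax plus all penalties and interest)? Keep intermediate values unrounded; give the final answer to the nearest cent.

C$117,434.78

Penalty (uncapped): 17 × 2.25% × C$87,000.97 = C$33,277.87…; cap = 12.5% × C$87,000.97 = C$10,875.12… → penalty = C$10,875.12…
Interest (14.4%/yr ÷ 12 = 1.2%/month): C$87,000.97 × ((1 + 0.012)^17 − 1) = C$19,558.6854…
Total = C$87,000.97 + C$10,875.1213… + C$19,558.6854… = C$117,434.78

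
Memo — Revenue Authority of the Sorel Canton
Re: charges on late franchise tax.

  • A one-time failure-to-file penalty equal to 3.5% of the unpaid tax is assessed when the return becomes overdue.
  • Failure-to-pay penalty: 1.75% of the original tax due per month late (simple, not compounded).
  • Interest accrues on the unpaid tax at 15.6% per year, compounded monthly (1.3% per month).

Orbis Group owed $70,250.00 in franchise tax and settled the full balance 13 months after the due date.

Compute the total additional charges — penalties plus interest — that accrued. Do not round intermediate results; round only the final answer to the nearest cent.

$31,284.52

Failure-to-file penalty: 3.5% × $70,250.00 = $2,458.75
Failure-to-pay penalty: 13 × 1.75% × $70,250.00 = $15,981.88…
Interest: $70,250.00 × ((1 + 0.013)^13 − 1) = $70,250.00 × 0.1828312… = $12,843.8953…
Penalties + interest = $18,440.6250 + $12,843.8953… = $31,284.52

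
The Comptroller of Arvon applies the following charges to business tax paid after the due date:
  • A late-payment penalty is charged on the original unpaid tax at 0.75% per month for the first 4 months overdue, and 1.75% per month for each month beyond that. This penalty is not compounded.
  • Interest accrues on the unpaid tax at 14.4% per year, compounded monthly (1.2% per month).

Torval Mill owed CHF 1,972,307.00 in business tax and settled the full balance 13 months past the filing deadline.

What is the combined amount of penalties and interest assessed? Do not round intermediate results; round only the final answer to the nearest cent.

CHF 700,645.02

Penalty, months 1–4: 4 × 0.75% × CHF 1,972,307.00 = CHF 59,169.21
Penalty, months 5–13: 9 × 1.75% × CHF 1,972,307.00 = CHF 310,638.35…
Interest: CHF 1,972,307.00 × ((1 + 0.012)^13 − 1) = CHF 1,972,307.00 × 0.1677414… = CHF 330,837.4579…
Penalties + interest = CHF 369,807.5625 + CHF 330,837.4579… = CHF 700,645.02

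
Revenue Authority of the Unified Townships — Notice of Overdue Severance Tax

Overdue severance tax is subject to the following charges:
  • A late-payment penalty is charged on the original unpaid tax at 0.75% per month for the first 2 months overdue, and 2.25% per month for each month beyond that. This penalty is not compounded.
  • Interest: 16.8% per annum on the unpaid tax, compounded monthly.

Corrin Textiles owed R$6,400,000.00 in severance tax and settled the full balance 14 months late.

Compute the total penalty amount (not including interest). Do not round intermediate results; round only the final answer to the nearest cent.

R$1,824,000.00

Penalty, months 1–2: 2 × 0.75% × R$6,400,000.00 = R$96,000.00
Penalty, months 3–14: 12 × 2.25% × R$6,400,000.00 = R$1,728,000.00
Total penalty = R$96,000.00 + R$1,728,000.00 = R$1,824,000.00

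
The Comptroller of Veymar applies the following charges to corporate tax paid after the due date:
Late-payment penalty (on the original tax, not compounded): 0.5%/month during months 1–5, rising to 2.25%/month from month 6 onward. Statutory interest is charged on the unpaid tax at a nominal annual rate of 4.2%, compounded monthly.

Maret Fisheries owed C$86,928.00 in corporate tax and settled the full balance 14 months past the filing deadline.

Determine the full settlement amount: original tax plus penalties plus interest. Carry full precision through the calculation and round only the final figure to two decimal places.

C$111,061.86

Penalty, months 1–5: 5 × 0.5% × C$86,928.00 = C$2,173.20
Penalty, months 6–14: 9 × 2.25% × C$86,928.00 = C$17,602.92
Interest (4.2%/yr ÷ 12 = 0.35%/month): C$86,928.00 × ((1 + 0.0035)^14 − 1) = C$4,357.7448…
Total = C$86,928.00 + C$19,776.1200 + C$4,357.7448… = C$111,061.86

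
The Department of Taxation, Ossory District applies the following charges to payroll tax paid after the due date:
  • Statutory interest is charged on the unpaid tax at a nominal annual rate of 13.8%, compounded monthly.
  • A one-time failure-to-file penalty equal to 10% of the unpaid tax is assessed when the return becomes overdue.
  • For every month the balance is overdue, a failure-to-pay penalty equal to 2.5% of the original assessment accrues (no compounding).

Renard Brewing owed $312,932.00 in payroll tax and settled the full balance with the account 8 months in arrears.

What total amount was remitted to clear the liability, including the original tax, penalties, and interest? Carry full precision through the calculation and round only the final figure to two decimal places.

Failure-to-file penalty: 10% × $312,932.00 = $31,293.20
Failure-to-pay penalty = 2.5% × $312,932.00 × 8 mo = $62,586.40
Interest (13.8%/yr ÷ 12 = 1.15%/month): $312,932.00 × ((1 + 0.0115)^8 − 1) = $29,975.5700…
Total = $312,932.00 + $93,879.6000 + $29,975.5700… = $436,787.17

$436,787.17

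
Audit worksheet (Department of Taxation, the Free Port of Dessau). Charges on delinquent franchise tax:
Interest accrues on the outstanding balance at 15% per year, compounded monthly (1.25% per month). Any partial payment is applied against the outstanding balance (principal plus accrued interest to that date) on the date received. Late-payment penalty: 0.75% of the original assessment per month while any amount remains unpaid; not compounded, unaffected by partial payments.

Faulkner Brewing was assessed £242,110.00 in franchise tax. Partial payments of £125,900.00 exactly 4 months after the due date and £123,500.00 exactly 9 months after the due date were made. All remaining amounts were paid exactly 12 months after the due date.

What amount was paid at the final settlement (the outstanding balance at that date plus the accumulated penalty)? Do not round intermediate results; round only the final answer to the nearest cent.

£35,575.99

Balance at month 4: £242,110.0000 × (1 + 0.0125)^4 = £254,444.3755…
After £125,900.00 payment: £254,444.3755… − £125,900.00 = £128,544.3755…
Balance at month 9: £128,544.3755… × (1 + 0.0125)^5 = £136,781.7759…
After £123,500.00 payment: £136,781.7759… − £123,500.00 = £13,281.7759…
Balance at month 12: £13,281.7759… × (1 + 0.0125)^3 = £13,786.0943…
Penalty: 12 × 0.75% × £242,110.00 = £21,789.90
Final settlement = outstanding balance + penalty = £13,786.0943… + £21,789.90 = £35,575.99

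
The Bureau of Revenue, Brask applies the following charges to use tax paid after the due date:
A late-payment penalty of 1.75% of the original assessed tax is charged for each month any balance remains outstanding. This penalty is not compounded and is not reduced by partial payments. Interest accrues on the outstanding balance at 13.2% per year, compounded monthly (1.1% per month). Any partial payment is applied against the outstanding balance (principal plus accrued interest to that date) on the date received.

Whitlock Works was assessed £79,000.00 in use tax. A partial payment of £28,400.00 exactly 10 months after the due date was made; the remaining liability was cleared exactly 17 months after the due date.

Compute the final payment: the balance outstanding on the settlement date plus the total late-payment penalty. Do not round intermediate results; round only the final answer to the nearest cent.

£87,989.56

Balance at month 10: £79,000.0000 × (1 + 0.011)^10 = £88,133.0190…
After £28,400.00 payment: £88,133.0190… − £28,400.00 = £59,733.0190…
Balance at month 17: £59,733.0190… × (1 + 0.011)^7 = £64,487.0565…
Penalty: 17 × 1.75% × £79,000.00 = £23,502.50
Final settlement = outstanding balance + penalty = £64,487.0565… + £23,502.50 = £87,989.56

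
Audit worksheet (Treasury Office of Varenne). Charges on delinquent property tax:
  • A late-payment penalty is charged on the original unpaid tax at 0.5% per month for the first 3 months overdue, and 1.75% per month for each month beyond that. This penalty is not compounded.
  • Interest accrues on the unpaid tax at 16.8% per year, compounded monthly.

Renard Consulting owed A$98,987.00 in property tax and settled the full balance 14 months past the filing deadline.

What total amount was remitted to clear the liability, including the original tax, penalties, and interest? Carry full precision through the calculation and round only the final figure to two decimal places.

A$140,796.57

Penalty, months 1–3: 3 × 0.5% × A$98,987.00 = A$1,484.81…
Penalty, months 4–14: 11 × 1.75% × A$98,987.00 = A$19,055.00…
Interest (16.8%/yr ÷ 12 = 1.4%/month): A$98,987.00 × ((1 + 0.014)^14 − 1) = A$21,269.7693…
Total = A$98,987.00 + A$20,539.8025 + A$21,269.7693… = A$140,796.57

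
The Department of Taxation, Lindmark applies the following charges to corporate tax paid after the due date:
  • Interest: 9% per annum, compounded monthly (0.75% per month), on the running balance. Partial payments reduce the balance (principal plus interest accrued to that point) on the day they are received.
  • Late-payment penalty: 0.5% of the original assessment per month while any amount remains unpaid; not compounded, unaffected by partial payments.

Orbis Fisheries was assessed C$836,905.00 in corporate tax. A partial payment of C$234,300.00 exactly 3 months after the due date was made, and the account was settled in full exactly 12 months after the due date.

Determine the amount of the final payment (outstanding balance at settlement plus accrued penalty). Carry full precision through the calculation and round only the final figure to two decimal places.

C$715,028.66

Balance at month 3: C$836,905.0000 × (1 + 0.0075)^3 = C$855,876.9433…
After C$234,300.00 payment: C$855,876.9433… − C$234,300.00 = C$621,576.9433…
Balance at month 12: C$621,576.9433… × (1 + 0.0075)^9 = C$664,814.3571…
Penalty: 12 × 0.5% × C$836,905.00 = C$50,214.30
Final settlement = outstanding balance + penalty = C$664,814.3571… + C$50,214.30 = C$715,028.66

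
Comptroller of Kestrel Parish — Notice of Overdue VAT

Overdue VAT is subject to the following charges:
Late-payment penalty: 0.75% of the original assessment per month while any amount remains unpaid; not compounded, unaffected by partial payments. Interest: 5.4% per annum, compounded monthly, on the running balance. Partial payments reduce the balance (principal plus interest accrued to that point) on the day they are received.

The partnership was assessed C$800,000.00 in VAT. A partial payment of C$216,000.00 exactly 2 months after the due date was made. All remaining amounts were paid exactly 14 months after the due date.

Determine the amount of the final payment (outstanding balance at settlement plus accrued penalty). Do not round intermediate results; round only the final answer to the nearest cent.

Monthly rate = 5.4% ÷ 12 = 0.45%
Balance at month 2: C$800,000.0000 × (1 + 0.0045)^2 = C$807,216.2000
After C$216,000.00 payment: C$807,216.2000 − C$216,000.00 = C$591,216.2000
Balance at month 14: C$591,216.2000 × (1 + 0.0045)^12 = C$623,944.0085…
Penalty: 14 × 0.75% × C$800,000.00 = C$84,000.00
Final settlement = outstanding balance + penalty = C$623,944.0085… + C$84,000.00 = C$707,944.01

C$707,944.01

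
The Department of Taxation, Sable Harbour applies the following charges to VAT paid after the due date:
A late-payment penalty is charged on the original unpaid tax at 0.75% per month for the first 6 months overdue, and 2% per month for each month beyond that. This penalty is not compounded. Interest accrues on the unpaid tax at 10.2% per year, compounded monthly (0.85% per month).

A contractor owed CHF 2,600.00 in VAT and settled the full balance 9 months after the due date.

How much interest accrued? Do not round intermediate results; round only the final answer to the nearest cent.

Interest: CHF 2,600.00 × ((1 + 0.0085)^9 − 1) = CHF 2,600.00 × 0.0791532… = CHF 205.7984…

CHF 205.80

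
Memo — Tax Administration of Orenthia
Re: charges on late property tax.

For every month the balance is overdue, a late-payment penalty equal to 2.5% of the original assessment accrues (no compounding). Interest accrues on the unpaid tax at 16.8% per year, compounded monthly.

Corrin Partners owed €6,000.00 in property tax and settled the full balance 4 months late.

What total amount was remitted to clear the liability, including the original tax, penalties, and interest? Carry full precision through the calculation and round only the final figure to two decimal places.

€6,943.12

Late-payment penalty: 4 × 2.5% × €6,000.00 = €600.00
Interest (16.8%/yr ÷ 12 = 1.4%/month): €6,000.00 × ((1 + 0.014)^4 − 1) = €343.1221…
Total = €6,000.00 + €600.0000 + €343.1221… = €6,943.12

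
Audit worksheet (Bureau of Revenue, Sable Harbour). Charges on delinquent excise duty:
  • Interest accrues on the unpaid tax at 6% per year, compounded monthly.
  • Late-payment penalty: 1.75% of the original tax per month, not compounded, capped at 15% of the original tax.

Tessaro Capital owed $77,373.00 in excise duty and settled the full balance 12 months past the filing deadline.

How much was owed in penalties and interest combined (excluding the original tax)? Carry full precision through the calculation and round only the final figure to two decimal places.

$16,378.15

Penalty (uncapped): 12 × 1.75% × $77,373.00 = $16,248.33; cap = 15% × $77,373.00 = $11,605.95 → penalty = $11,605.95
Interest (6%/yr ÷ 12 = 0.5%/month): $77,373.00 × ((1 + 0.005)^12 − 1) = $4,772.1973…
Penalties + interest = $11,605.9500 + $4,772.1973… = $16,378.15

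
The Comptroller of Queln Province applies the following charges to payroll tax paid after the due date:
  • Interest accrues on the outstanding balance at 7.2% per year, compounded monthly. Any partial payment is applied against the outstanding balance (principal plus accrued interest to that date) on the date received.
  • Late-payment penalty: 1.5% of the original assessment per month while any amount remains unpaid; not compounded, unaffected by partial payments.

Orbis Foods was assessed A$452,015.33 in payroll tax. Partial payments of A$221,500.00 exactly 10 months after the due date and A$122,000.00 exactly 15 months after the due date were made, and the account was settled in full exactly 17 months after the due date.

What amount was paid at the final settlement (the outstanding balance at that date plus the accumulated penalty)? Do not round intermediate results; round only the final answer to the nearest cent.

A$261,225.15

Monthly rate = 7.2% ÷ 12 = 0.6%
Balance at month 10: A$452,015.3300 × (1 + 0.006)^10 = A$479,880.3548…
After A$221,500.00 payment: A$479,880.3548… − A$221,500.00 = A$258,380.3548…
Balance at month 15: A$258,380.3548… × (1 + 0.006)^5 = A$266,225.3421…
After A$122,000.00 payment: A$266,225.3421… − A$122,000.00 = A$144,225.3421…
Balance at month 17: A$144,225.3421… × (1 + 0.006)^2 = A$145,961.2383…
Penalty: 17 × 1.5% × A$452,015.33 = A$115,263.91…
Final settlement = outstanding balance + penalty = A$145,961.2383… + A$115,263.91… = A$261,225.15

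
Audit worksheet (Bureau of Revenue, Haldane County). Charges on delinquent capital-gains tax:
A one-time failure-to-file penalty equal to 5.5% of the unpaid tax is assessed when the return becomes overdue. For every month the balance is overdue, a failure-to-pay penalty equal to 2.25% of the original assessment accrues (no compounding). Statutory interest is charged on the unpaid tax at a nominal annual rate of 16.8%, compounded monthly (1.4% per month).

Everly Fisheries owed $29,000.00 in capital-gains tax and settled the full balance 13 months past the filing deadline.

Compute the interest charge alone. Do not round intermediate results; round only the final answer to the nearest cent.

Interest: $29,000.00 × ((1 + 0.014)^13 − 1) = $29,000.00 × 0.1981010… = $5,744.9277…

$5,744.93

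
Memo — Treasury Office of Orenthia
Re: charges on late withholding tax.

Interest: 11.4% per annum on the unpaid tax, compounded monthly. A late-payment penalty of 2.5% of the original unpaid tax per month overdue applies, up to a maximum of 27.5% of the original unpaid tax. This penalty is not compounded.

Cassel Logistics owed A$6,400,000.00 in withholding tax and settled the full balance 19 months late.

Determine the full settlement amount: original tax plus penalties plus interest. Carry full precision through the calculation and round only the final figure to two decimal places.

A$9,419,494.63

Penalty (uncapped): 19 × 2.5% × A$6,400,000.00 = A$3,040,000.00; cap = 27.5% × A$6,400,000.00 = A$1,760,000.00 → penalty = A$1,760,000.00
Interest (11.4%/yr ÷ 12 = 0.95%/month): A$6,400,000.00 × ((1 + 0.0095)^19 − 1) = A$1,259,494.6348…
Total = A$6,400,000.00 + A$1,760,000.0000 + A$1,259,494.6348… = A$9,419,494.63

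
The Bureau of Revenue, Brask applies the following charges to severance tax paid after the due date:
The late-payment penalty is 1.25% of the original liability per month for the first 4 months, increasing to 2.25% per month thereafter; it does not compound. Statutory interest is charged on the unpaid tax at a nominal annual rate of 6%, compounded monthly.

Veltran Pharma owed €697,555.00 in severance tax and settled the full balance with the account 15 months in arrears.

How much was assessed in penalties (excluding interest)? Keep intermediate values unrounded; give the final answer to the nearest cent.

Penalty, months 1–4: 4 × 1.25% × €697,555.00 = €34,877.75
Penalty, months 5–15: 11 × 2.25% × €697,555.00 = €172,644.86…
Total penalty = €34,877.75 + €172,644.86… = €207,522.61

€207,522.61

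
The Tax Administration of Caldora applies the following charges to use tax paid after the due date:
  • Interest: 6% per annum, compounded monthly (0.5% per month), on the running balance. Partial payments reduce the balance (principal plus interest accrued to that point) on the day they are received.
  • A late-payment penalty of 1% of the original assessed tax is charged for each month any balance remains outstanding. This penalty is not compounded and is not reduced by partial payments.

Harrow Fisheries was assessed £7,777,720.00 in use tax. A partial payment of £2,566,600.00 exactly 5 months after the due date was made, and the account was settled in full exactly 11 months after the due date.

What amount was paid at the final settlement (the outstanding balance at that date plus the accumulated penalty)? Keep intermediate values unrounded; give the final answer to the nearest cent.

£6,427,333.28

Balance at month 5: £7,777,720.0000 × (1 + 0.005)^5 = £7,974,117.1765…
After £2,566,600.00 payment: £7,974,117.1765… − £2,566,600.00 = £5,407,517.1765…
Balance at month 11: £5,407,517.1765… × (1 + 0.005)^6 = £5,571,784.0803…
Penalty: 11 × 1% × £7,777,720.00 = £855,549.20
Final settlement = outstanding balance + penalty = £5,571,784.0803… + £855,549.20 = £6,427,333.28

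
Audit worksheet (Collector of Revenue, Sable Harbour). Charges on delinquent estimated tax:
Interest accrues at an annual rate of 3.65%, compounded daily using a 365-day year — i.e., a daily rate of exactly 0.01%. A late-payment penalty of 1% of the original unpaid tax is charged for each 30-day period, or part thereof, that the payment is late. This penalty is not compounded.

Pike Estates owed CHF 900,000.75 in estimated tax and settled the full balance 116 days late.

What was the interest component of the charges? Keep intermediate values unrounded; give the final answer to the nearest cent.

CHF 10,500.27

Interest: CHF 900,000.75 × ((1 + 0.0001)^116 − 1) = CHF 900,000.75 × 0.01166695… = CHF 10,500.2675…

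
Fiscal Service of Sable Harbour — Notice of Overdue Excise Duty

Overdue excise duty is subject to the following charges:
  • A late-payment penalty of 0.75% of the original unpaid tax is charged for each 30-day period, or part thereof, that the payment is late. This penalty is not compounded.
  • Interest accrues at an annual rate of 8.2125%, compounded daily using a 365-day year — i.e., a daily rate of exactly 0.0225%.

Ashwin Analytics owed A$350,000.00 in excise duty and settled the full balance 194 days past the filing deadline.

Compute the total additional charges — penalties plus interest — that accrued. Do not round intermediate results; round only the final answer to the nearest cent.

A$33,989.04

Penalty periods: ⌈194/30⌉ = 7; penalty = 7 × 0.75% × A$350,000.00 = A$18,375.00
Interest: A$350,000.00 × ((1 + 0.000225)^194 − 1) = A$350,000.00 × 0.04461155… = A$15,614.0411…
Penalties + interest = A$18,375.0000 + A$15,614.0411… = A$33,989.04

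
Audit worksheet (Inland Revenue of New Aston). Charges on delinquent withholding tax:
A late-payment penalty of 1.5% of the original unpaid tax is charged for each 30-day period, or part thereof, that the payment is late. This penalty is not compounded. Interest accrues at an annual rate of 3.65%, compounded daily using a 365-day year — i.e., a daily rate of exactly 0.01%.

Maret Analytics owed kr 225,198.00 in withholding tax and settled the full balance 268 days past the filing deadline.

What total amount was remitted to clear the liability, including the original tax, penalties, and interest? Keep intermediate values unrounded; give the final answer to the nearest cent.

Penalty periods: ⌈268/30⌉ = 9; penalty = 9 × 1.5% × kr 225,198.00 = kr 30,401.73
Interest: kr 225,198.00 × ((1 + 0.0001)^268 − 1) = kr 225,198.00 × 0.02716097… = kr 6,116.5969…
Total = kr 225,198.00 + kr 30,401.7300 + kr 6,116.5969… = kr 261,716.33

kr 261,716.33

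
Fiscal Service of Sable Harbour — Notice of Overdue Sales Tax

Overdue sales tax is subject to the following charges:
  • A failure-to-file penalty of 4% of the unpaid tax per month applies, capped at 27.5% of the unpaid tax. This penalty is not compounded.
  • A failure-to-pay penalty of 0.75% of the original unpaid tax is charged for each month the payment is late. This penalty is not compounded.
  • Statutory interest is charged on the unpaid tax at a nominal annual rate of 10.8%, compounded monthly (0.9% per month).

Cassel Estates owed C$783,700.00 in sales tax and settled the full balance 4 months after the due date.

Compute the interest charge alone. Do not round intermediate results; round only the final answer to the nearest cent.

Interest: C$783,700.00 × ((1 + 0.009)^4 − 1) = C$783,700.00 × 0.0364889… = C$28,596.3686…

C$28,596.37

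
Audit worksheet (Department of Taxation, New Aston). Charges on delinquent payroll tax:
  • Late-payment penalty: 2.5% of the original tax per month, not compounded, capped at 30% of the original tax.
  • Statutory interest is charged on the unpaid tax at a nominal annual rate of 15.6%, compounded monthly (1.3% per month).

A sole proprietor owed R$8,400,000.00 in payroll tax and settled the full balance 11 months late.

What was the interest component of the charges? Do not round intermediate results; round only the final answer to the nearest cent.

Interest: R$8,400,000.00 × ((1 + 0.013)^11 − 1) = R$8,400,000.00 × 0.1526671… = R$1,282,403.6729…

R$1,282,403.67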